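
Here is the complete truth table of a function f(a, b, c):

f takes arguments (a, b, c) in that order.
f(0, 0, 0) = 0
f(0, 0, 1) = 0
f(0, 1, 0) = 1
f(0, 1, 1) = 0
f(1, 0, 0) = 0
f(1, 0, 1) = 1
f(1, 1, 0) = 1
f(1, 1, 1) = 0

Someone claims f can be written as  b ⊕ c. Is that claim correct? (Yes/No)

No

Evaluate b ⊕ c on each row and compare to f:
  a=0, b=0, c=0: formula gives 0, f = 0 ✓
  a=0, b=0, c=1: formula gives 1, but f = 0 ✗
Since they disagree at (0,0,1), the expression is not a correct formula for f.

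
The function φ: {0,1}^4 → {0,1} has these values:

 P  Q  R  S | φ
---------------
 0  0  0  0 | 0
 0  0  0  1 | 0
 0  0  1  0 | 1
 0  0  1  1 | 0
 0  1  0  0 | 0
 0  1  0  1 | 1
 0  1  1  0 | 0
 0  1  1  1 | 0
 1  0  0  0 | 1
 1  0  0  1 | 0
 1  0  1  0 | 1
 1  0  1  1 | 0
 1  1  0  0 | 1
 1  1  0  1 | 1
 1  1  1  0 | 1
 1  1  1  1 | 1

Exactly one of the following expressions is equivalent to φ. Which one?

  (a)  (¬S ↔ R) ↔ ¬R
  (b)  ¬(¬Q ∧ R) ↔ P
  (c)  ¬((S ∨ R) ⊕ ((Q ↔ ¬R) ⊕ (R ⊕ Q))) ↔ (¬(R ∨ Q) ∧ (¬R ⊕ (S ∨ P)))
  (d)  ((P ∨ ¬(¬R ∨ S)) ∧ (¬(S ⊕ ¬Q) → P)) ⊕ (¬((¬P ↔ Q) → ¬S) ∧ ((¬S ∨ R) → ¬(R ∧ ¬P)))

d

(a) disagrees with φ on (0,0,0,1) (formula → 1, table → 0); rule it out.
(b) disagrees with φ on (0,0,1,1) (formula → 1, table → 0); rule it out.
(c) disagrees with φ on (0,0,0,0) (formula → 1, table → 0); rule it out.
That leaves (d). Evaluating it on every row reproduces the table of φ exactly.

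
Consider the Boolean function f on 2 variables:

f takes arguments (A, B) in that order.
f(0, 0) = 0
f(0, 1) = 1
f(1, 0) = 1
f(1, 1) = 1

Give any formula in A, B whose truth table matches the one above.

f(A, B) = A OR B

The output is 1 whenever at least one input is 1 — the OR of all inputs.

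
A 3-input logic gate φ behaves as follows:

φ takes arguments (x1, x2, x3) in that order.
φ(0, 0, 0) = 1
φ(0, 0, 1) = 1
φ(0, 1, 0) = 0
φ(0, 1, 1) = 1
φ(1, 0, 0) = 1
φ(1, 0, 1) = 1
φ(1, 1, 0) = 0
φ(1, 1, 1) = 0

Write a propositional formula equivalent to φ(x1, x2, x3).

φ(x1, x2, x3) = NOT ((((NOT x1 AND x2) AND NOT x3) OR ((x1 AND x2) AND NOT x3)) OR ((x1 AND x2) AND x3))

There are just 3 zero rows: (0,1,0), (1,1,0), (1,1,1). Their minterms are ¬x1·x2·¬x3, x1·x2·¬x3, x1·x2·x3; the OR of those covers precisely the 0-outputs, and negating it yields φ.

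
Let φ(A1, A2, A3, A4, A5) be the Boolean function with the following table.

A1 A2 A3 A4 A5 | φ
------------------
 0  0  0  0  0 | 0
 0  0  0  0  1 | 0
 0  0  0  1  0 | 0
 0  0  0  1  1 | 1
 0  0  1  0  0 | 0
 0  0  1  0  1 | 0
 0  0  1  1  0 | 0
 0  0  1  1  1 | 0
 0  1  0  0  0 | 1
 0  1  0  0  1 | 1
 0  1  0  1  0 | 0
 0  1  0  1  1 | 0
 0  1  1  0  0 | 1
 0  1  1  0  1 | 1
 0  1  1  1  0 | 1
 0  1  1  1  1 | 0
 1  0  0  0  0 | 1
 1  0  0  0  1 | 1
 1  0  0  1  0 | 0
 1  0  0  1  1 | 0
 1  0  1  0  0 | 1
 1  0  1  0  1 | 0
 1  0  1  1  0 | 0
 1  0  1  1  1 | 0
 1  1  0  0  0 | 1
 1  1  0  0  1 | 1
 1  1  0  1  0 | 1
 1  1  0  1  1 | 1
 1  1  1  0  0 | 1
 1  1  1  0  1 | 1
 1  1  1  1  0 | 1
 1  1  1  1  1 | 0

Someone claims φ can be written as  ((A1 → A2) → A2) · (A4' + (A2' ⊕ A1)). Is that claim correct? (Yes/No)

No

Check the formula against φ row by row:
  A1=0, A2=0, A3=0, A4=0, A5=0: formula gives 0, φ = 0 ✓
  A1=0, A2=0, A3=0, A4=0, A5=1: formula gives 0, φ = 0 ✓
  A1=0, A2=0, A3=0, A4=1, A5=0: formula gives 0, φ = 0 ✓
  A1=0, A2=0, A3=0, A4=1, A5=1: formula gives 0, but φ = 1 ✗
Row (0,0,0,1,1) is a counterexample, so the formula is not equivalent to φ.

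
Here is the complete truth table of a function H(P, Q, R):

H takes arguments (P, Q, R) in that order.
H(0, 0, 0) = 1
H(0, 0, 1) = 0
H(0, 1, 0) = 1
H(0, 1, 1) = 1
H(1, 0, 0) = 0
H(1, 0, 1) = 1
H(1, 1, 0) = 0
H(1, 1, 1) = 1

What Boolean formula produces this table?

H(P, Q, R) = not ((((not P and not Q) and R) or ((P and not Q) and not R)) or ((P and Q) and not R))

H is 0 on only 3 rows — (0,0,1), (1,0,0), (1,1,0). Writing each as a minterm (¬P·¬Q·R, P·¬Q·¬R, P·Q·¬R) and OR-ing them characterizes exactly where H=0, so H is the negation of that disjunction.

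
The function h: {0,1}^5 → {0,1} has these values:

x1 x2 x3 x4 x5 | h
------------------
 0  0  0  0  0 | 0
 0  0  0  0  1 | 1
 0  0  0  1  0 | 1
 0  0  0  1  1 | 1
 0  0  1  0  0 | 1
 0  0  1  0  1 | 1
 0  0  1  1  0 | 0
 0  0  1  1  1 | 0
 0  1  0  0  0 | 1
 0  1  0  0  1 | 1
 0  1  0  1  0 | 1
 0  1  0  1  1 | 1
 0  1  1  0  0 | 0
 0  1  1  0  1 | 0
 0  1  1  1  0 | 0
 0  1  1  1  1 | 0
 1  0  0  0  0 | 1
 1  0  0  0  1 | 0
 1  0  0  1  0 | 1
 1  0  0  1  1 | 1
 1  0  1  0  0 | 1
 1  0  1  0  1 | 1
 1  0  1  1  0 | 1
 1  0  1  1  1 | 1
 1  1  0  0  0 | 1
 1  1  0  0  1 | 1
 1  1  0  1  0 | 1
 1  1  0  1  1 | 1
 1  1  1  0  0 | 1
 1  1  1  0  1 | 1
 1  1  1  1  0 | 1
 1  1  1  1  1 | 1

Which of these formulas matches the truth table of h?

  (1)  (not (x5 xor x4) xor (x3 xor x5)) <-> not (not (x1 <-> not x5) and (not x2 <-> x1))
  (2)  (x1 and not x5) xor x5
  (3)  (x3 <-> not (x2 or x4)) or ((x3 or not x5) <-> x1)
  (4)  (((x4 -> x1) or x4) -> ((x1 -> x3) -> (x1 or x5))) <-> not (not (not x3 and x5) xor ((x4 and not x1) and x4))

3

(1): at (0,0,0,0,0) it gives 1, but h = 0 — eliminated.
(2): at (0,0,0,1,0) it gives 0, but h = 1 — eliminated.
(4): at (0,0,0,0,0) it gives 1, but h = 0 — eliminated.
Only (3) survives; checking it on all 32 rows confirms it matches h.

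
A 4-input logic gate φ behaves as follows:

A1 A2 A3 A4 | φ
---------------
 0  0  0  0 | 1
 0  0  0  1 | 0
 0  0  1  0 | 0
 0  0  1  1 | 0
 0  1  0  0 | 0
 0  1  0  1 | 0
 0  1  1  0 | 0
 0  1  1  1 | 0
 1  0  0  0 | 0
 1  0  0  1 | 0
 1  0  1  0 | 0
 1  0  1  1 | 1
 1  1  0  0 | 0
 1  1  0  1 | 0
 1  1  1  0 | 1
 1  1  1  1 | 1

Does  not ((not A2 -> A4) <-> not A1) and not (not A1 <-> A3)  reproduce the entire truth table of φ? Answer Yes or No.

Yes

Evaluate not ((not A2 -> A4) <-> not A1) and not (not A1 <-> A3) on each row and compare to φ:
  A1=0, A2=0, A3=0, A4=0: formula gives 1, φ = 1 ✓
  A1=0, A2=0, A3=0, A4=1: formula gives 0, φ = 0 ✓
  A1=0, A2=0, A3=1, A4=0: formula gives 0, φ = 0 ✓
  A1=0, A2=0, A3=1, A4=1: formula gives 0, φ = 0 ✓
  …and likewise for the remaining 12 rows.
Every row agrees, so the formula is equivalent.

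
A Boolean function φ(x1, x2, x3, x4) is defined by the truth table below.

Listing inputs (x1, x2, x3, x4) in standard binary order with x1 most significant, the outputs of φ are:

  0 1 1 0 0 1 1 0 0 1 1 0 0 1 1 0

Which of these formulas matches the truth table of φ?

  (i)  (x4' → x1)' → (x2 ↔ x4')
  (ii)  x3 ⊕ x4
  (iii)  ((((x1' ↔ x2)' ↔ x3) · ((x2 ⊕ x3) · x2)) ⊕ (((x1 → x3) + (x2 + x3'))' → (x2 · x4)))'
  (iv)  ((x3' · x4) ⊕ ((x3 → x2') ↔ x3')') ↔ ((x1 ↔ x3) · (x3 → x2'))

ii

(i) disagrees with φ on (0,0,1,0) (formula → 0, table → 1); rule it out.
(iii) disagrees with φ on (0,0,0,1) (formula → 0, table → 1); rule it out.
(iv) disagrees with φ on (0,0,1,0) (formula → 0, table → 1); rule it out.
That leaves (ii). Evaluating it on every row reproduces the table of φ exactly.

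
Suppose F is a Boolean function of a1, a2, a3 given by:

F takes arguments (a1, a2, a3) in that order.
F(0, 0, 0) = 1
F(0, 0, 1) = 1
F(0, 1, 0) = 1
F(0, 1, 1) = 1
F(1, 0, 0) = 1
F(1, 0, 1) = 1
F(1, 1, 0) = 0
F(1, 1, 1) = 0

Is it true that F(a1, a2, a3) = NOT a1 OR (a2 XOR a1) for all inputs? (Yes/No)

Yes

Test each input against both F and the formula:
  a1=0, a2=0, a3=0: formula gives 1, F = 1 ✓
  a1=0, a2=0, a3=1: formula gives 1, F = 1 ✓
  a1=0, a2=1, a3=0: formula gives 1, F = 1 ✓
  a1=0, a2=1, a3=1: formula gives 1, F = 1 ✓
  a1=1, a2=0, a3=0: formula gives 1, F = 1 ✓
  …and likewise for the remaining 3 rows.
All 8 rows match — the expression computes F exactly.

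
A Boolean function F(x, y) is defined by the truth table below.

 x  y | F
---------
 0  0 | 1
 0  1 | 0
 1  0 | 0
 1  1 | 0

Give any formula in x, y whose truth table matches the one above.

F is 1 on exactly one input, (0,0), whose minterm is ¬x·¬y. So F is just that conjunction.

F(x, y) = not x and not y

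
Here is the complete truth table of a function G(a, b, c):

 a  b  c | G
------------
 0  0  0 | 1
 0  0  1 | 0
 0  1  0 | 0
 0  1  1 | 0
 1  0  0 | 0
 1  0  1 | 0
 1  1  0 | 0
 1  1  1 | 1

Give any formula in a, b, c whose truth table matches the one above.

G(a, b, c) = ((¬a ∧ ¬b) ∧ ¬c) ∨ ((a ∧ b) ∧ c)

The 1-rows are (0,0,0), (1,1,1). Each contributes one minterm — ¬a·¬b·¬c; a·b·c — and their disjunction is a sum-of-products form of G.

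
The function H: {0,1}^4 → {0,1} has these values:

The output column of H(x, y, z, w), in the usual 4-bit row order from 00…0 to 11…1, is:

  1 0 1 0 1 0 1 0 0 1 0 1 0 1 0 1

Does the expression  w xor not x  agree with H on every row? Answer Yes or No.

Yes

Check the formula against H row by row:
  x=0, y=0, z=0, w=0: formula gives 1, H = 1 ✓
  x=0, y=0, z=0, w=1: formula gives 0, H = 0 ✓
  x=0, y=0, z=1, w=0: formula gives 1, H = 1 ✓
  x=0, y=0, z=1, w=1: formula gives 0, H = 0 ✓
  … (the remaining 12 rows also agree.)
Every row agrees, so the formula is equivalent.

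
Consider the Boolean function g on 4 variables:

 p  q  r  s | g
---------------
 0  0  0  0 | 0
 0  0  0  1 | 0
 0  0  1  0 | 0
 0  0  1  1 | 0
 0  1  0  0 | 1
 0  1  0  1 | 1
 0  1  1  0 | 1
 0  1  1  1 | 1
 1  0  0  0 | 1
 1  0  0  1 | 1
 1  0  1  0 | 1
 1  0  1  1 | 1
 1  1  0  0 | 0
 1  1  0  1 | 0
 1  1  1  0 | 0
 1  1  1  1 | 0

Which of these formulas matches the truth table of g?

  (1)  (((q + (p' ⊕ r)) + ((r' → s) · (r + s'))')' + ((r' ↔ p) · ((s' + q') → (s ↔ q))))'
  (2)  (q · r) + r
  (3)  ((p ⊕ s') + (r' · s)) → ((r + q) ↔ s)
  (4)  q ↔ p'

4

(1) disagrees with g on (0,0,0,0) (formula → 1, table → 0); rule it out.
(2) disagrees with g on (0,0,1,0) (formula → 1, table → 0); rule it out.
(3) disagrees with g on (0,0,0,0) (formula → 1, table → 0); rule it out.
(4) is the remaining candidate, and it agrees with g on all 16 inputs.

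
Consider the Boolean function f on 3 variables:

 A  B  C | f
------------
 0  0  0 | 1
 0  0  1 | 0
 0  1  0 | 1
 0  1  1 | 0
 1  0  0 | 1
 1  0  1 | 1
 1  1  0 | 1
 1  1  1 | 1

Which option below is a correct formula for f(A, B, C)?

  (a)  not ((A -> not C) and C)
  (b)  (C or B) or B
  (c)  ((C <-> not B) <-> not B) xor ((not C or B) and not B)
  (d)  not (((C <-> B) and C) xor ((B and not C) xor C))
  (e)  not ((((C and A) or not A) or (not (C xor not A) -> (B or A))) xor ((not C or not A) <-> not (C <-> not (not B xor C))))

a

(b) fails at (0,0,0): the formula yields 0, f is 1.
(c) fails at (0,0,1): the formula yields 1, f is 0.
(d) fails at (0,1,0): the formula yields 0, f is 1.
(e) fails at (0,0,0): the formula yields 0, f is 1.
(a) is the remaining candidate, and it agrees with f on all 8 inputs.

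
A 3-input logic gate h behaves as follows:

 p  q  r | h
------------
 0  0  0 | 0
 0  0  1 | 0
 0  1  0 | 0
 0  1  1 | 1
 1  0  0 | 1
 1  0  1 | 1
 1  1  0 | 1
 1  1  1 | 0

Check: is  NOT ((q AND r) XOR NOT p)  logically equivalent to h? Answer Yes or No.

Test each input against both h and the formula:
  p=0, q=0, r=0: formula gives 0, h = 0 ✓
  p=0, q=0, r=1: formula gives 0, h = 0 ✓
  p=0, q=1, r=0: formula gives 0, h = 0 ✓
  p=0, q=1, r=1: formula gives 1, h = 1 ✓
  p=1, q=0, r=0: formula gives 1, h = 1 ✓
  …and likewise for the remaining 3 rows.
All 8 rows match — the expression computes h exactly.

Yes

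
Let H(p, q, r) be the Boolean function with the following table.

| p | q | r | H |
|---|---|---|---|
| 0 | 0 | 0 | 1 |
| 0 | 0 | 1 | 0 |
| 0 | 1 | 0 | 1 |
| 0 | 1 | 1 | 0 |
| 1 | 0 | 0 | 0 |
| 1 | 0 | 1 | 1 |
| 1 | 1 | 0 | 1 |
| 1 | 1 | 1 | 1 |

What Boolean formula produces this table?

There are just 3 zero rows: (0,0,1), (0,1,1), (1,0,0). Their minterms are ¬p·¬q·r, ¬p·q·r, p·¬q·¬r; the OR of those covers precisely the 0-outputs, and negating it yields H.

H(p, q, r) = NOT ((((NOT p AND NOT q) AND r) OR ((NOT p AND q) AND r)) OR ((p AND NOT q) AND NOT r))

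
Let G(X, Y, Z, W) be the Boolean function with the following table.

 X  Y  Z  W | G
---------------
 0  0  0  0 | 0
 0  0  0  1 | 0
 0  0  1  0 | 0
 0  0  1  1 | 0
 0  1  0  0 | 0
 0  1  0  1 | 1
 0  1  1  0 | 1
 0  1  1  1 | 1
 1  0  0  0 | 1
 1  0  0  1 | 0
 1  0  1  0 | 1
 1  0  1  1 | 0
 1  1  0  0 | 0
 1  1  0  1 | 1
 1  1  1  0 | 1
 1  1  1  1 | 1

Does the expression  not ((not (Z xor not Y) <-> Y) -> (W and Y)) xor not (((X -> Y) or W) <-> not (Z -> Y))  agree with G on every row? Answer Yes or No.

Yes

Check the formula against G row by row:
  X=0, Y=0, Z=0, W=0: formula gives 0, G = 0 ✓
  X=0, Y=0, Z=0, W=1: formula gives 0, G = 0 ✓
  X=0, Y=0, Z=1, W=0: formula gives 0, G = 0 ✓
  X=0, Y=0, Z=1, W=1: formula gives 0, G = 0 ✓
  … (the remaining 12 rows also agree.)
All 16 rows match — the expression computes G exactly.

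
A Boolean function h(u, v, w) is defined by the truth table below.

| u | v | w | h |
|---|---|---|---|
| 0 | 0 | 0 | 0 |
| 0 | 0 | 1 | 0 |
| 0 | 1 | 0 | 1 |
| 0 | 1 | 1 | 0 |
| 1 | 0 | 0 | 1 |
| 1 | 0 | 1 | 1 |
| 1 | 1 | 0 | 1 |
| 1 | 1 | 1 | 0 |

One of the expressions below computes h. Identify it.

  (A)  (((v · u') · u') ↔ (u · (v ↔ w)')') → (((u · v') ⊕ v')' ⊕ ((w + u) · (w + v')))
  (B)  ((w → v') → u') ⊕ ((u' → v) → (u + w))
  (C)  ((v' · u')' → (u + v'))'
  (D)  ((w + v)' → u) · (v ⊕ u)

(A): at (0,0,0) it gives 1, but h = 0 — eliminated.
(C): at (0,1,1) it gives 1, but h = 0 — eliminated.
(D): at (0,1,1) it gives 1, but h = 0 — eliminated.
Only (B) survives; checking it on all 8 rows confirms it matches h.

B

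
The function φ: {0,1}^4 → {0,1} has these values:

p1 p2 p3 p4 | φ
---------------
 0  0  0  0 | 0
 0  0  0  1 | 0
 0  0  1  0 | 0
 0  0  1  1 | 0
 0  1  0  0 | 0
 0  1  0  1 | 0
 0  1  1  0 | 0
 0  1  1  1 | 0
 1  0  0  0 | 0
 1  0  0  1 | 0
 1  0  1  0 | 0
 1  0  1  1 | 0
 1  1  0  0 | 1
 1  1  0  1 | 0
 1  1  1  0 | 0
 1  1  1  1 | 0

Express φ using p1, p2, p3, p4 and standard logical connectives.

φ is 1 on exactly one input, (1,1,0,0), whose minterm is p1·p2·¬p3·¬p4. So φ is just that conjunction.

φ(p1, p2, p3, p4) = ((p1 AND p2) AND NOT p3) AND NOT p4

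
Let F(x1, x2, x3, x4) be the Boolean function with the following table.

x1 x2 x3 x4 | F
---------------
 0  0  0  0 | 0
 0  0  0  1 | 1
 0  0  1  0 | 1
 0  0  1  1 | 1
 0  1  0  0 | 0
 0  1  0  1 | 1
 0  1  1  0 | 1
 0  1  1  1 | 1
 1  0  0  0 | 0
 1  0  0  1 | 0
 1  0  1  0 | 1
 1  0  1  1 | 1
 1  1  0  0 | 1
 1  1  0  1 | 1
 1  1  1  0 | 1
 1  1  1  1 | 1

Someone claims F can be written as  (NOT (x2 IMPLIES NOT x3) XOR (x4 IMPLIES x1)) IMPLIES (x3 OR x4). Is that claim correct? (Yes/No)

No

Test each input against both F and the formula:
  x1=0, x2=0, x3=0, x4=0: formula gives 0, F = 0 ✓
  x1=0, x2=0, x3=0, x4=1: formula gives 1, F = 1 ✓
  x1=0, x2=0, x3=1, x4=0: formula gives 1, F = 1 ✓
  x1=0, x2=0, x3=1, x4=1: formula gives 1, F = 1 ✓
  …
  x1=1, x2=0, x3=0, x4=1: formula gives 1, but F = 0 ✗
A single disagreement suffices: at (1,0,0,1) they differ, so the formula does not compute F.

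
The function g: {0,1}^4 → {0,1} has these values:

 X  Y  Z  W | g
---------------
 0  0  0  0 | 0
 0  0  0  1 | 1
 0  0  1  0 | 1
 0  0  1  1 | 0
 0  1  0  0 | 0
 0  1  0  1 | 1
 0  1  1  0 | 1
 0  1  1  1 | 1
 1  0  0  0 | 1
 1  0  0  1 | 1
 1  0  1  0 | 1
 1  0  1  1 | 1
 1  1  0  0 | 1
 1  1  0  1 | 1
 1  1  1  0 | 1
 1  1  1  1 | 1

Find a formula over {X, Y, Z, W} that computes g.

g(X, Y, Z, W) = (((((X' · Y') · Z') · W') + (((X' · Y') · Z) · W)) + (((X' · Y) · Z') · W'))'

g is 0 on only 3 rows — (0,0,0,0), (0,0,1,1), (0,1,0,0). Writing each as a minterm (¬X·¬Y·¬Z·¬W, ¬X·¬Y·Z·W, ¬X·Y·¬Z·¬W) and OR-ing them characterizes exactly where g=0, so g is the negation of that disjunction.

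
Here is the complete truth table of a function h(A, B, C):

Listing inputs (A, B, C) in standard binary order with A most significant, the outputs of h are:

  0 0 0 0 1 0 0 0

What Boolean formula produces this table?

h(A, B, C) = (A & ~B) & ~C

h is 1 on exactly one input, (1,0,0), whose minterm is A·¬B·¬C. So h is just that conjunction.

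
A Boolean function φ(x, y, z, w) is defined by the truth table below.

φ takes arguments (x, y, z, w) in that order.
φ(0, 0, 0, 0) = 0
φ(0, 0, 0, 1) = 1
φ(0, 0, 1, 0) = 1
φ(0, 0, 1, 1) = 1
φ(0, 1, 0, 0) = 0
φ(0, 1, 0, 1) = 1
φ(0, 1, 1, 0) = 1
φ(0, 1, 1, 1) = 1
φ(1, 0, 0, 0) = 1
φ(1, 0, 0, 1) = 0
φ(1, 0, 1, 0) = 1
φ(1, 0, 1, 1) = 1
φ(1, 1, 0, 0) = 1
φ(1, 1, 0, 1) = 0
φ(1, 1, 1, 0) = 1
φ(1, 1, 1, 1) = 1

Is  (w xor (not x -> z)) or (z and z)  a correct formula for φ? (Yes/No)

Evaluate (w xor (not x -> z)) or (z and z) on each row and compare to φ:
  x=0, y=0, z=0, w=0: formula gives 0, φ = 0 ✓
  x=0, y=0, z=0, w=1: formula gives 1, φ = 1 ✓
  x=0, y=0, z=1, w=0: formula gives 1, φ = 1 ✓
  x=0, y=0, z=1, w=1: formula gives 1, φ = 1 ✓
  … (the remaining 12 rows also agree.)
Every row agrees, so the formula is equivalent.

Yes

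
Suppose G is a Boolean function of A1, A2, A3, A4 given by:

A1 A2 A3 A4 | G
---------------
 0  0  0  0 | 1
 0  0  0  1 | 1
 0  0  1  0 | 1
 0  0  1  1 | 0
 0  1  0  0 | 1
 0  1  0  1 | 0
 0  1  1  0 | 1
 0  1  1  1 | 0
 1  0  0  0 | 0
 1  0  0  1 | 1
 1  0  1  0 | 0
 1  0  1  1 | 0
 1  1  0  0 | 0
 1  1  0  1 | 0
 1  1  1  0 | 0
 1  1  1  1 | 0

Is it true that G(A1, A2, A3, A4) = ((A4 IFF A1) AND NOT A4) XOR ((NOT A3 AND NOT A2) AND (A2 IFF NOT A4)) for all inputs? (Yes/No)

Test each input against both G and the formula:
  A1=0, A2=0, A3=0, A4=0: formula gives 1, G = 1 ✓
  A1=0, A2=0, A3=0, A4=1: formula gives 1, G = 1 ✓
  A1=0, A2=0, A3=1, A4=0: formula gives 1, G = 1 ✓
  A1=0, A2=0, A3=1, A4=1: formula gives 0, G = 0 ✓
  … (the remaining 12 rows also agree.)
No disagreement on any input; they are logically equivalent.

Yes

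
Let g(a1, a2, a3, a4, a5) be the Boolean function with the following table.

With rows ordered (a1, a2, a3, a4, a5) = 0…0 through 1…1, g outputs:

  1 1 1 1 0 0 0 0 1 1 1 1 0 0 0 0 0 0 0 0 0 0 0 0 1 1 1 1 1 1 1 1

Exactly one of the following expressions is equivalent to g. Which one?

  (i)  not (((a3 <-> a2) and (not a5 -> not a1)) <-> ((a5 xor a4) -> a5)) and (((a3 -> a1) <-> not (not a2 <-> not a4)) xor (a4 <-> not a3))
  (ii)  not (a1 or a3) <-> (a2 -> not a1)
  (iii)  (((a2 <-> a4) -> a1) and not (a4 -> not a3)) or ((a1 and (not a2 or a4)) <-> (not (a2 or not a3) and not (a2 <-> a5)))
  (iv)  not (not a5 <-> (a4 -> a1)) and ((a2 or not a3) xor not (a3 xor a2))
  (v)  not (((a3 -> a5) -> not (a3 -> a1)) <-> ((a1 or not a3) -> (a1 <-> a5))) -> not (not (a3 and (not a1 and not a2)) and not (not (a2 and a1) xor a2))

(i) fails at (0,0,0,0,0): the formula yields 0, g is 1.
(iii) fails at (0,0,1,0,0): the formula yields 1, g is 0.
(iv) fails at (0,0,0,0,0): the formula yields 0, g is 1.
(v) fails at (0,0,1,0,0): the formula yields 1, g is 0.
Only (ii) survives; checking it on all 32 rows confirms it matches g.

ii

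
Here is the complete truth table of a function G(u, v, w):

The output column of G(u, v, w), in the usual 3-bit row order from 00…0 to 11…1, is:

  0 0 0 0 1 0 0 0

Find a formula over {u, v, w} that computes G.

Only row (1,0,0) gives 1. That row's minterm u·¬v·¬w is G directly.

G(u, v, w) = (u AND NOT v) AND NOT w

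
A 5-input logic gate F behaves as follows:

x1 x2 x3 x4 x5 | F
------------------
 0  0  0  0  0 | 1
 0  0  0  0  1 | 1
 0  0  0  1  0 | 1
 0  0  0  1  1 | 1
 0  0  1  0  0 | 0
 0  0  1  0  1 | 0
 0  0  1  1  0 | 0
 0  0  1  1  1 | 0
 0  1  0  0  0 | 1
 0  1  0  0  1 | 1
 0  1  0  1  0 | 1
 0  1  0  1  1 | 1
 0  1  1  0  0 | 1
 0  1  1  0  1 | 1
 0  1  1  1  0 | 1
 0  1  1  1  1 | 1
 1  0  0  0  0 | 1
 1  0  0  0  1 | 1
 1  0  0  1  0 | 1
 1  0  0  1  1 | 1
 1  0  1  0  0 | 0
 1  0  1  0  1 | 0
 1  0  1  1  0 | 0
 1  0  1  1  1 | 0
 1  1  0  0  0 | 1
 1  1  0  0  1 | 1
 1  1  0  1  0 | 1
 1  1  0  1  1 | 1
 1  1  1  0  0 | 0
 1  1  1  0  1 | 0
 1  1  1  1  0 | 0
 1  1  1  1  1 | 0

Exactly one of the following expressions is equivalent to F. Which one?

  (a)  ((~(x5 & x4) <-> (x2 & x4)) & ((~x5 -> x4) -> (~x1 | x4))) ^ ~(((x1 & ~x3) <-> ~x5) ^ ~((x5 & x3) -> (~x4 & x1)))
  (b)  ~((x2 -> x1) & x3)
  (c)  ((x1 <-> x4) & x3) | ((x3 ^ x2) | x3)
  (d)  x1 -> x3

(a) disagrees with F on (0,0,0,0,1) (formula → 0, table → 1); rule it out.
(c) disagrees with F on (0,0,0,0,0) (formula → 0, table → 1); rule it out.
(d) disagrees with F on (0,0,1,0,0) (formula → 1, table → 0); rule it out.
Only (b) survives; checking it on all 32 rows confirms it matches F.

b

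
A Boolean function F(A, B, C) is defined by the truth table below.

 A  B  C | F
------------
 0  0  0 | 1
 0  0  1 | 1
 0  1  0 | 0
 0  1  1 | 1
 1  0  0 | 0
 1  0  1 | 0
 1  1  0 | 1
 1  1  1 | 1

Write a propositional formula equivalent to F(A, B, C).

F is 0 on only 3 rows — (0,1,0), (1,0,0), (1,0,1). Writing each as a minterm (¬A·B·¬C, A·¬B·¬C, A·¬B·C) and OR-ing them characterizes exactly where F=0, so F is the negation of that disjunction.

F(A, B, C) = ¬((((¬A ∧ B) ∧ ¬C) ∨ ((A ∧ ¬B) ∧ ¬C)) ∨ ((A ∧ ¬B) ∧ C))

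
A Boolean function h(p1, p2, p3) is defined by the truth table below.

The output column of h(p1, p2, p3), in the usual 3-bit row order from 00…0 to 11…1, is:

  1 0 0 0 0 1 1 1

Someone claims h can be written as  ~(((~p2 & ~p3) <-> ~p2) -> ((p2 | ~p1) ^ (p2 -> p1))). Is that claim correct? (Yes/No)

Check the formula against h row by row:
  p1=0, p2=0, p3=0: formula gives 1, h = 1 ✓
  p1=0, p2=0, p3=1: formula gives 0, h = 0 ✓
  p1=0, p2=1, p3=0: formula gives 0, h = 0 ✓
  p1=0, p2=1, p3=1: formula gives 0, h = 0 ✓
  p1=1, p2=0, p3=0: formula gives 0, h = 0 ✓
  p1=1, p2=0, p3=1: formula gives 0, but h = 1 ✗
Row (1,0,1) is a counterexample, so the formula is not equivalent to h.

No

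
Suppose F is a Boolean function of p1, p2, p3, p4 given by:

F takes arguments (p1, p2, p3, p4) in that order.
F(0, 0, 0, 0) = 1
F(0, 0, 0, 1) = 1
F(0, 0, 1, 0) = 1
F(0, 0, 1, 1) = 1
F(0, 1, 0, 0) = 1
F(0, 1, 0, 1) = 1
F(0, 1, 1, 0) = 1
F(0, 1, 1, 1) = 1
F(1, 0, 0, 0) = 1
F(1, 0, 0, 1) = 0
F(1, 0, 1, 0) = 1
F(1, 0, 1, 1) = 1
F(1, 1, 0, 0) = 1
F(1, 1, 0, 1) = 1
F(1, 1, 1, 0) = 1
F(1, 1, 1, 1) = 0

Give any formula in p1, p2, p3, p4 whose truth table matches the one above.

The 0-rows are (1,0,0,1), (1,1,1,1). Take each as a conjunction (p1·¬p2·¬p3·p4, p1·p2·p3·p4), form their disjunction, and complement — that gives a formula that is 1 everywhere F is.

F(p1, p2, p3, p4) = ((((p1 · p2') · p3') · p4) + (((p1 · p2) · p3) · p4))'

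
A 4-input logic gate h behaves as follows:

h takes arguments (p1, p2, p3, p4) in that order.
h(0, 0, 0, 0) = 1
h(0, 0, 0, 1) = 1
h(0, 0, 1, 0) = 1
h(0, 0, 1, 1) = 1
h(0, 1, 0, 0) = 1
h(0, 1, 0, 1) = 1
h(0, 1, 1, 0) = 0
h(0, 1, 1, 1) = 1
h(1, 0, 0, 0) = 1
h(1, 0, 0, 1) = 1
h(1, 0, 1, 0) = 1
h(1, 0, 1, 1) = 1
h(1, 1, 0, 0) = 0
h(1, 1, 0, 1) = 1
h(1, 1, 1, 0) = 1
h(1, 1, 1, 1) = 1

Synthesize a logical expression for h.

The 0-rows are (0,1,1,0), (1,1,0,0). Take each as a conjunction (¬p1·p2·p3·¬p4, p1·p2·¬p3·¬p4), form their disjunction, and complement — that gives a formula that is 1 everywhere h is.

h(p1, p2, p3, p4) = ¬((((¬p1 ∧ p2) ∧ p3) ∧ ¬p4) ∨ (((p1 ∧ p2) ∧ ¬p3) ∧ ¬p4))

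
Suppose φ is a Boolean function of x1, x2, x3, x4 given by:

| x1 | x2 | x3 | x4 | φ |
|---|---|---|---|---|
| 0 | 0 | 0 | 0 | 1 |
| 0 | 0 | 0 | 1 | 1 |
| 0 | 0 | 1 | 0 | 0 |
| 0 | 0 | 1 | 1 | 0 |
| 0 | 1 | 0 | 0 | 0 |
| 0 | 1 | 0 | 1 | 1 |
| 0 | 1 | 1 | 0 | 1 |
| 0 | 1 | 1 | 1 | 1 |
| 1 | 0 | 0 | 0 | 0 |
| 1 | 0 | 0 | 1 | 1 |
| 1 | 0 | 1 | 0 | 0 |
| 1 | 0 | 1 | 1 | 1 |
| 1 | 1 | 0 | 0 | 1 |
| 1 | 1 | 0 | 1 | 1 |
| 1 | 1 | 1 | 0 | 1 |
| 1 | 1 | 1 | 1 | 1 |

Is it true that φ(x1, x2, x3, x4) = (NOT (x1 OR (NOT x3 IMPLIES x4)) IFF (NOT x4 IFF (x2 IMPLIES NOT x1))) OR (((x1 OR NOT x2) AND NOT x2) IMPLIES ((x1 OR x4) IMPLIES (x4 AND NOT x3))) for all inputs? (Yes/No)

No

Evaluate (NOT (x1 OR (NOT x3 IMPLIES x4)) IFF (NOT x4 IFF (x2 IMPLIES NOT x1))) OR (((x1 OR NOT x2) AND NOT x2) IMPLIES ((x1 OR x4) IMPLIES (x4 AND NOT x3))) on each row and compare to φ:
  x1=0, x2=0, x3=0, x4=0: formula gives 1, φ = 1 ✓
  x1=0, x2=0, x3=0, x4=1: formula gives 1, φ = 1 ✓
  x1=0, x2=0, x3=1, x4=0: formula gives 1, but φ = 0 ✗
Row (0,0,1,0) is a counterexample, so the formula is not equivalent to φ.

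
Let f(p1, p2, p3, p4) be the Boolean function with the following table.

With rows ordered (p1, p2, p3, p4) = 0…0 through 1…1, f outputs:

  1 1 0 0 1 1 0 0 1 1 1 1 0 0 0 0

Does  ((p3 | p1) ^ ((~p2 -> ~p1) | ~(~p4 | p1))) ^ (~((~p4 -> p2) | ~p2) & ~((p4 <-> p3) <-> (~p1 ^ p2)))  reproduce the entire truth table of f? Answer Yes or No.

Yes

Check the formula against f row by row:
  p1=0, p2=0, p3=0, p4=0: formula gives 1, f = 1 ✓
  p1=0, p2=0, p3=0, p4=1: formula gives 1, f = 1 ✓
  p1=0, p2=0, p3=1, p4=0: formula gives 0, f = 0 ✓
  p1=0, p2=0, p3=1, p4=1: formula gives 0, f = 0 ✓
  … (the remaining 12 rows also agree.)
All 16 rows match — the expression computes f exactly.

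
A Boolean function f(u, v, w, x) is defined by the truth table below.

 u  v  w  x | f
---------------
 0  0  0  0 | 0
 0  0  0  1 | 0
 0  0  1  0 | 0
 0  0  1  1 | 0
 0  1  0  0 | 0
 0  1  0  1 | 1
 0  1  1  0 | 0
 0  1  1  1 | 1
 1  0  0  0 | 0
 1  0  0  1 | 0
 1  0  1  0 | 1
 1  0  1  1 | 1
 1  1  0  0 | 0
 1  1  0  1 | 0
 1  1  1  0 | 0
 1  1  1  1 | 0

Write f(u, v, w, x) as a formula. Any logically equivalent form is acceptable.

f(u, v, w, x) = (((((¬u ∧ v) ∧ ¬w) ∧ x) ∨ (((¬u ∧ v) ∧ w) ∧ x)) ∨ (((u ∧ ¬v) ∧ w) ∧ ¬x)) ∨ (((u ∧ ¬v) ∧ w) ∧ x)

f=1 on 4 inputs: (0,1,0,1), (0,1,1,1), (1,0,1,0), (1,0,1,1). Reading each as a conjunction of literals (¬u·v·¬w·x, ¬u·v·w·x, u·¬v·w·¬x, u·¬v·w·x) and taking the OR gives the canonical DNF.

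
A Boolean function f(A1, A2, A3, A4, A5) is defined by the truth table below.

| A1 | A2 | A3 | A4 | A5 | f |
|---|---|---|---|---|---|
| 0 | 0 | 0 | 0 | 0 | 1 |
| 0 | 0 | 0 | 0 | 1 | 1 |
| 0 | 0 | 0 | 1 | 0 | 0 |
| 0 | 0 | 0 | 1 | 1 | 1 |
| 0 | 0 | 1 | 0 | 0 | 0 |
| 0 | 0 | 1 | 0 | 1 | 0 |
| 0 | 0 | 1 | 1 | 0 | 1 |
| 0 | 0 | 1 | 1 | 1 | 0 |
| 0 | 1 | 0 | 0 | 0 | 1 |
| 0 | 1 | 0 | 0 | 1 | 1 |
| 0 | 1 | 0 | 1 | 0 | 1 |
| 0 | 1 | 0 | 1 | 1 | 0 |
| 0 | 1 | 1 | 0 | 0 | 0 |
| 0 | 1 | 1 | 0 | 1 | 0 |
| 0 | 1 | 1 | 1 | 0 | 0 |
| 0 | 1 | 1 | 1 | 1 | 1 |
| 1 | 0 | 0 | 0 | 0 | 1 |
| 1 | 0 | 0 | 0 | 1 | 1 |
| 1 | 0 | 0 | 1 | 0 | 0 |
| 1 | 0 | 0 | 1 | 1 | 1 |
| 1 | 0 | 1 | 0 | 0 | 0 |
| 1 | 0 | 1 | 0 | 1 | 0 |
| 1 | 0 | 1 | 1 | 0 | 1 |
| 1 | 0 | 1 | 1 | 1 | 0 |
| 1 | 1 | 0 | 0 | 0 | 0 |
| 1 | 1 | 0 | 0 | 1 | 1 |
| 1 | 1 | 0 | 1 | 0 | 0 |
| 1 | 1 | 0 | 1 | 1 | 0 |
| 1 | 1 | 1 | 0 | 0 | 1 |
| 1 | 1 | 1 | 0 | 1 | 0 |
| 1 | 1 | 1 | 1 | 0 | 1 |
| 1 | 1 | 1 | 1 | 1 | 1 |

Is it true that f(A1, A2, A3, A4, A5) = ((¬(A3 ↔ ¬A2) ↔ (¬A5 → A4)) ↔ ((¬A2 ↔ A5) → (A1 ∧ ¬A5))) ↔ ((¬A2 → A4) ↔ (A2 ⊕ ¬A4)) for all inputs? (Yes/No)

Test each input against both f and the formula:
  A1=0, A2=0, A3=0, A4=0, A5=0: formula gives 1, f = 1 ✓
  A1=0, A2=0, A3=0, A4=0, A5=1: formula gives 1, f = 1 ✓
  A1=0, A2=0, A3=0, A4=1, A5=0: formula gives 0, f = 0 ✓
  A1=0, A2=0, A3=0, A4=1, A5=1: formula gives 1, f = 1 ✓
  … (the remaining 28 rows also agree.)
All 32 rows match — the expression computes f exactly.

Yes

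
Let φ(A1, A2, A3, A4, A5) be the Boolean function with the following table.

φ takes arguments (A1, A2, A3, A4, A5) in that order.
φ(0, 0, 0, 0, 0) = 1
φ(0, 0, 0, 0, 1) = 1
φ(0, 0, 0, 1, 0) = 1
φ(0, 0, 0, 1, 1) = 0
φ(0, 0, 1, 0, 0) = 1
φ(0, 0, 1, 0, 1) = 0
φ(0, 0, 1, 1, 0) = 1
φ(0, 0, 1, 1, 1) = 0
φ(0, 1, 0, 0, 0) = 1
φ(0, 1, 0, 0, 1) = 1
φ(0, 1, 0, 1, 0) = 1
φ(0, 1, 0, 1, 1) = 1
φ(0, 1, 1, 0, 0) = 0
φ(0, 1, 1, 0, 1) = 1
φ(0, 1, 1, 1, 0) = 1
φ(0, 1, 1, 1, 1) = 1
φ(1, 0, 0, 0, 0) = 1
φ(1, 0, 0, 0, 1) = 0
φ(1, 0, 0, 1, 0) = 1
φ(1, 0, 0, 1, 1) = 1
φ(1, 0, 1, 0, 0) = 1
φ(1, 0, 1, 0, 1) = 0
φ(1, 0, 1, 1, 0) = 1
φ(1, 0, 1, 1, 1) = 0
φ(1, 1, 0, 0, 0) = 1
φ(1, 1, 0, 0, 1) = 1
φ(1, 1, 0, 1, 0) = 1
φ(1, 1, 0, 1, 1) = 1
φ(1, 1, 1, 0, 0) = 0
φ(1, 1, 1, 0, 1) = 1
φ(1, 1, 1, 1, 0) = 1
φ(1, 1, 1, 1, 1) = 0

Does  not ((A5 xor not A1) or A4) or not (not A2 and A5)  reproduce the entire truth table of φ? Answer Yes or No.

Test each input against both φ and the formula:
  A1=0, A2=0, A3=0, A4=0, A5=0: formula gives 1, φ = 1 ✓
  A1=0, A2=0, A3=0, A4=0, A5=1: formula gives 1, φ = 1 ✓
  A1=0, A2=0, A3=0, A4=1, A5=0: formula gives 1, φ = 1 ✓
  A1=0, A2=0, A3=0, A4=1, A5=1: formula gives 0, φ = 0 ✓
  …
  A1=0, A2=0, A3=1, A4=0, A5=1: formula gives 1, but φ = 0 ✗
Row (0,0,1,0,1) is a counterexample, so the formula is not equivalent to φ.

No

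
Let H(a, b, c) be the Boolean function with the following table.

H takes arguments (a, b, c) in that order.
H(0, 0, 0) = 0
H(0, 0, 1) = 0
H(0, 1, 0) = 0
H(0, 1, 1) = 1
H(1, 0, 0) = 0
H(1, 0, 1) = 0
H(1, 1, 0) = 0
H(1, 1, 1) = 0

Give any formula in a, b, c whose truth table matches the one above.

H(a, b, c) = (~a & b) & c

H is 1 on exactly one input, (0,1,1), whose minterm is ¬a·b·c. So H is just that conjunction.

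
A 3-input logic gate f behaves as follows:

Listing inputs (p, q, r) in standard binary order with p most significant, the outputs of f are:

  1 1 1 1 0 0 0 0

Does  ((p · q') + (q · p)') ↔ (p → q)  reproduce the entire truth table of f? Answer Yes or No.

Test each input against both f and the formula:
  p=0, q=0, r=0: formula gives 1, f = 1 ✓
  p=0, q=0, r=1: formula gives 1, f = 1 ✓
  p=0, q=1, r=0: formula gives 1, f = 1 ✓
  p=0, q=1, r=1: formula gives 1, f = 1 ✓
  p=1, q=0, r=0: formula gives 0, f = 0 ✓
  …and likewise for the remaining 3 rows.
Every row agrees, so the formula is equivalent.

Yes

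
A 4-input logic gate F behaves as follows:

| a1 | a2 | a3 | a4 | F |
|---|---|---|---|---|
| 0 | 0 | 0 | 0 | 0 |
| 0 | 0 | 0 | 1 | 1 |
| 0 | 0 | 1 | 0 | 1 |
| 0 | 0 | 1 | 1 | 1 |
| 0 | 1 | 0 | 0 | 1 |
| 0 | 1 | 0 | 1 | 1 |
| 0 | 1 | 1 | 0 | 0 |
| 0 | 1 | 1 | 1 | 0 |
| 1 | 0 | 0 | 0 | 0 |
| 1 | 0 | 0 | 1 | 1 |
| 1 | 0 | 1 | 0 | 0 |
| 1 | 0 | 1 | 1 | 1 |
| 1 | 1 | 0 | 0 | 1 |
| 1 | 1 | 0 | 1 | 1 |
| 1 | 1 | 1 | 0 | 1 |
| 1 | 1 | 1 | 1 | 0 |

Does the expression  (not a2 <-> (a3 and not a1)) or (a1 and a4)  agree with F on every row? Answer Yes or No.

Check the formula against F row by row:
  a1=0, a2=0, a3=0, a4=0: formula gives 0, F = 0 ✓
  a1=0, a2=0, a3=0, a4=1: formula gives 0, but F = 1 ✗
Row (0,0,0,1) is a counterexample, so the formula is not equivalent to F.

No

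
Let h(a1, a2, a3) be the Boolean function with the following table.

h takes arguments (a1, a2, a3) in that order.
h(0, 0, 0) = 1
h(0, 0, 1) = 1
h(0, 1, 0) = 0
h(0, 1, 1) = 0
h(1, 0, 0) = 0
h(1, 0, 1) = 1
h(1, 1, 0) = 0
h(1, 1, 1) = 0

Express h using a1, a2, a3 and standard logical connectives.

The 1-rows are (0,0,0), (0,0,1), (1,0,1). Each contributes one minterm — ¬a1·¬a2·¬a3; ¬a1·¬a2·a3; a1·¬a2·a3 — and their disjunction is a sum-of-products form of h.

h(a1, a2, a3) = (((not a1 and not a2) and not a3) or ((not a1 and not a2) and a3)) or ((a1 and not a2) and a3)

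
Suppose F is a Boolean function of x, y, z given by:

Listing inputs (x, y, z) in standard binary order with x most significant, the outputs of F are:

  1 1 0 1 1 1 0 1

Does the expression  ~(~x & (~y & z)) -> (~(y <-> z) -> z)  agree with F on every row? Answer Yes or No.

Check the formula against F row by row:
  x=0, y=0, z=0: formula gives 1, F = 1 ✓
  x=0, y=0, z=1: formula gives 1, F = 1 ✓
  x=0, y=1, z=0: formula gives 0, F = 0 ✓
  x=0, y=1, z=1: formula gives 1, F = 1 ✓
  x=1, y=0, z=0: formula gives 1, F = 1 ✓
  …and likewise for the remaining 3 rows.
No disagreement on any input; they are logically equivalent.

Yes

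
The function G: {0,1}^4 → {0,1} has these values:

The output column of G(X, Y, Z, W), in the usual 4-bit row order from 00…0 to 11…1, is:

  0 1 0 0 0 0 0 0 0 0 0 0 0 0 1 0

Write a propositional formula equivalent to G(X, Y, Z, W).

The 1-rows are (0,0,0,1), (1,1,1,0). Each contributes one minterm — ¬X·¬Y·¬Z·W; X·Y·Z·¬W — and their disjunction is a sum-of-products form of G.

G(X, Y, Z, W) = (((¬X ∧ ¬Y) ∧ ¬Z) ∧ W) ∨ (((X ∧ Y) ∧ Z) ∧ ¬W)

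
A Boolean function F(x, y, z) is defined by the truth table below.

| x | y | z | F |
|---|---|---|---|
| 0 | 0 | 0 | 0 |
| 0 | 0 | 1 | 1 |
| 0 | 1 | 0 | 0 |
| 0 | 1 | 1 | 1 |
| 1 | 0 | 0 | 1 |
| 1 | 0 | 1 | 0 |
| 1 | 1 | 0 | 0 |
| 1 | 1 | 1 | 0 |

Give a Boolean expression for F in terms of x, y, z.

F(x, y, z) = (((~x & ~y) & z) | ((~x & y) & z)) | ((x & ~y) & ~z)

Collect the rows where F=1 — (0,0,1), (0,1,1), (1,0,0) — and write one minterm per row: ¬x·¬y·z, ¬x·y·z, x·¬y·¬z. Their union (logical OR) reproduces the table exactly.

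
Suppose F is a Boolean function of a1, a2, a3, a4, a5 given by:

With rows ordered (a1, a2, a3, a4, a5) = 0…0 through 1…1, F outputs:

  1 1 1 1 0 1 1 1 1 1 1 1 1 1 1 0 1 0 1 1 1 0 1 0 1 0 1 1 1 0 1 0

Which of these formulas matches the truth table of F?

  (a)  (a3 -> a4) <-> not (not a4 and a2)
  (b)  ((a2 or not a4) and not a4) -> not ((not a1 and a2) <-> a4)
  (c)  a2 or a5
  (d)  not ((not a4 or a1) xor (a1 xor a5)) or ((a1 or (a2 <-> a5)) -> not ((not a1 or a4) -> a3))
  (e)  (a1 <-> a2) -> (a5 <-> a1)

(a) disagrees with F on (0,0,1,0,1) (formula → 0, table → 1); rule it out.
(b) disagrees with F on (0,0,0,0,0) (formula → 0, table → 1); rule it out.
(c) disagrees with F on (0,0,0,0,0) (formula → 0, table → 1); rule it out.
(e) disagrees with F on (0,0,0,0,1) (formula → 0, table → 1); rule it out.
That leaves (d). Evaluating it on every row reproduces the table of F exactly.

d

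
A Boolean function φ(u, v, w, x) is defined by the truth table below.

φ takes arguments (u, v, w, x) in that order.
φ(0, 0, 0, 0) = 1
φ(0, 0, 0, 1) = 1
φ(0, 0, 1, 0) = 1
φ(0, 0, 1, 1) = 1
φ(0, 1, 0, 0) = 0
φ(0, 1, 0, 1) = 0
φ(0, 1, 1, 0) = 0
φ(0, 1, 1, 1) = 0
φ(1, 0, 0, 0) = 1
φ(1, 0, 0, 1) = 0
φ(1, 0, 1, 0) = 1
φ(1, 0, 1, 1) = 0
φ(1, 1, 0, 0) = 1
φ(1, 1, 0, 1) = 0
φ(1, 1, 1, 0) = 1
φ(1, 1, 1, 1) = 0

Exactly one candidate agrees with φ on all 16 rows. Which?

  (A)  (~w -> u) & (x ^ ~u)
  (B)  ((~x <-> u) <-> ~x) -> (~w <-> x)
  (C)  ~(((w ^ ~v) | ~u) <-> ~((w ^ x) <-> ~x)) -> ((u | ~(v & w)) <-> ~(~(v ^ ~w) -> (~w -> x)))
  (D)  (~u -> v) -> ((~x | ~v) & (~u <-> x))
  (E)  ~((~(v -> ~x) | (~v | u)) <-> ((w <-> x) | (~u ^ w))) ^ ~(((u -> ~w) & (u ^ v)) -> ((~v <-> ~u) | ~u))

(A): at (0,0,0,0) it gives 0, but φ = 1 — eliminated.
(B): at (0,1,0,0) it gives 1, but φ = 0 — eliminated.
(C): at (0,0,1,0) it gives 0, but φ = 1 — eliminated.
(E): at (0,0,0,0) it gives 0, but φ = 1 — eliminated.
That leaves (D). Evaluating it on every row reproduces the table of φ exactly.

D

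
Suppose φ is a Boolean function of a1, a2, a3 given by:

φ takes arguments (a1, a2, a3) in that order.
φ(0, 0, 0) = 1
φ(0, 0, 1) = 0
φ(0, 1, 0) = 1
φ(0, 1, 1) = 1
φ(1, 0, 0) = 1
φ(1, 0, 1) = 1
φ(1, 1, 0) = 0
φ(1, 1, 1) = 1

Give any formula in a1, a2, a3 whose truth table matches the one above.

φ is 0 on only 2 rows — (0,0,1), (1,1,0). Writing each as a minterm (¬a1·¬a2·a3, a1·a2·¬a3) and OR-ing them characterizes exactly where φ=0, so φ is the negation of that disjunction.

φ(a1, a2, a3) = not (((not a1 and not a2) and a3) or ((a1 and a2) and not a3))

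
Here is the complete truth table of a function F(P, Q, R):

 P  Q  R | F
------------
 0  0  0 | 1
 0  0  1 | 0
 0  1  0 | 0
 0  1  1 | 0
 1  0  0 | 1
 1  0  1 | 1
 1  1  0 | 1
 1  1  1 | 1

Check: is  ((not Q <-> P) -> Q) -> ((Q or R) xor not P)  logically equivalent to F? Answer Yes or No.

Yes

Evaluate ((not Q <-> P) -> Q) -> ((Q or R) xor not P) on each row and compare to F:
  P=0, Q=0, R=0: formula gives 1, F = 1 ✓
  P=0, Q=0, R=1: formula gives 0, F = 0 ✓
  P=0, Q=1, R=0: formula gives 0, F = 0 ✓
  P=0, Q=1, R=1: formula gives 0, F = 0 ✓
  P=1, Q=0, R=0: formula gives 1, F = 1 ✓
  … (the remaining 3 rows also agree.)
All 8 rows match — the expression computes F exactly.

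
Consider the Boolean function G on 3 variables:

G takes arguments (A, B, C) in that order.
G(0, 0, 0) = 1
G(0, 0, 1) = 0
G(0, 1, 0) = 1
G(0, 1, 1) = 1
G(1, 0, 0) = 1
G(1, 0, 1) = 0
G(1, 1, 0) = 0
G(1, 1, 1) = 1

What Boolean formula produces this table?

G(A, B, C) = ¬((((¬A ∧ ¬B) ∧ C) ∨ ((A ∧ ¬B) ∧ C)) ∨ ((A ∧ B) ∧ ¬C))

There are just 3 zero rows: (0,0,1), (1,0,1), (1,1,0). Their minterms are ¬A·¬B·C, A·¬B·C, A·B·¬C; the OR of those covers precisely the 0-outputs, and negating it yields G.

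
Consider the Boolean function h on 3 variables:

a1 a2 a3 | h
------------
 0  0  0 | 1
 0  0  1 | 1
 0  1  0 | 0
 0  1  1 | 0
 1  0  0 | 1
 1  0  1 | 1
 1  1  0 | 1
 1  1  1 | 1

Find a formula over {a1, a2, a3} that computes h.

h is 0 on only 2 rows — (0,1,0), (0,1,1). Writing each as a minterm (¬a1·a2·¬a3, ¬a1·a2·a3) and OR-ing them characterizes exactly where h=0, so h is the negation of that disjunction.

h(a1, a2, a3) = ¬(((¬a1 ∧ a2) ∧ ¬a3) ∨ ((¬a1 ∧ a2) ∧ a3))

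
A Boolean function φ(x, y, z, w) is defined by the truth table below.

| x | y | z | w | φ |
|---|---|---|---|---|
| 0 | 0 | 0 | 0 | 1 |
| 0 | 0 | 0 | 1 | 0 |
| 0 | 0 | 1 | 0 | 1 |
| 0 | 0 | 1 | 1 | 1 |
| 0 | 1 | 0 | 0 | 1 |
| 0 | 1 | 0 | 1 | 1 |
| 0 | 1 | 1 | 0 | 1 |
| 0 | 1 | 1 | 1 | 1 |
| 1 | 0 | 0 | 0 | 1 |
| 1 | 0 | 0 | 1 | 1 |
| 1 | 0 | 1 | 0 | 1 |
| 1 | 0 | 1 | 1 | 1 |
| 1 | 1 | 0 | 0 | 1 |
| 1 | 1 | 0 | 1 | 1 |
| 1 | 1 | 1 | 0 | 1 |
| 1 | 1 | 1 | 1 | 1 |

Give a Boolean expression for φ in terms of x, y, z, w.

φ is 0 on exactly one input, (0,0,0,1), whose minterm is ¬x·¬y·¬z·w. So φ is the negation of that single conjunction.

φ(x, y, z, w) = ~(((~x & ~y) & ~z) & w)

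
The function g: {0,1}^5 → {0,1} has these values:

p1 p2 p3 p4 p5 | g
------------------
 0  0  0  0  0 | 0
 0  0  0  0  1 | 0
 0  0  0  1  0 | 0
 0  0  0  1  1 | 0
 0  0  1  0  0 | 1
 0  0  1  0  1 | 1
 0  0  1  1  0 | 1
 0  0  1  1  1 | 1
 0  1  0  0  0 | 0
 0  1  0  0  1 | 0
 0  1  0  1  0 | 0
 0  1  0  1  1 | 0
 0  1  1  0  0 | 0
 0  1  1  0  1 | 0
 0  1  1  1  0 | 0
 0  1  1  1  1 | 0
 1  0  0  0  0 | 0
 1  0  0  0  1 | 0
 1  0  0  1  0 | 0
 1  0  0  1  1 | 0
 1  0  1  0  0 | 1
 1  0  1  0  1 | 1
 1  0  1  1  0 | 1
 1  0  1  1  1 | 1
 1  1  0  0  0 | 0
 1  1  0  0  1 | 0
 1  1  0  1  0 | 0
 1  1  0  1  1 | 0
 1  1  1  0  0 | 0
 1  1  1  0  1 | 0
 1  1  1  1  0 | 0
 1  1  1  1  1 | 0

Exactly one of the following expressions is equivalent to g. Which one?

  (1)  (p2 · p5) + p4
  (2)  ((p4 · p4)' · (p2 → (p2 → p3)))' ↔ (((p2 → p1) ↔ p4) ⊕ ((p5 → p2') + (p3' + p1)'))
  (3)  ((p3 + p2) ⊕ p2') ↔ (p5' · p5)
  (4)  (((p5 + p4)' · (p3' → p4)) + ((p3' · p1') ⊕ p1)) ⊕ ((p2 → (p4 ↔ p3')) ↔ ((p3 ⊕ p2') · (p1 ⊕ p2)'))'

(1) fails at (0,0,0,1,0): the formula yields 1, g is 0.
(2) fails at (0,0,1,0,0): the formula yields 0, g is 1.
(4) fails at (0,0,0,0,0): the formula yields 1, g is 0.
That leaves (3). Evaluating it on every row reproduces the table of g exactly.

3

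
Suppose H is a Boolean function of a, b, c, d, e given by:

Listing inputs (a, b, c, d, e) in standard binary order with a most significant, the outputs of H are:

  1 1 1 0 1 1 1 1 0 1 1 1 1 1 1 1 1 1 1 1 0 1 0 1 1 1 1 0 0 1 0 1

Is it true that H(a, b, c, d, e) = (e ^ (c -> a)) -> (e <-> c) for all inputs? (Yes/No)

Test each input against both H and the formula:
  a=0, b=0, c=0, d=0, e=0: formula gives 1, H = 1 ✓
  a=0, b=0, c=0, d=0, e=1: formula gives 1, H = 1 ✓
  a=0, b=0, c=0, d=1, e=0: formula gives 1, H = 1 ✓
  a=0, b=0, c=0, d=1, e=1: formula gives 1, but H = 0 ✗
A single disagreement suffices: at (0,0,0,1,1) they differ, so the formula does not compute H.

No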